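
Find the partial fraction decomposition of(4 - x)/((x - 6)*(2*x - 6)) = -1/(6*(x - 3)) - 1/(3*(x - 6))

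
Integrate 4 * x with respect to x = 2*x^2 + C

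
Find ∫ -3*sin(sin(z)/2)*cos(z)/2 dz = 3*cos(sin(z)/2) + C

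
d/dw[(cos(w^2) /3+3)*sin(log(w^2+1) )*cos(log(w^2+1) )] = w*(-w^2*cos(w^2 - 2*log(w^2 + 1))/2 + w^2*cos(w^2 + 2*log(w^2 + 1))/2 + cos(w^2 - 2*log(w^2 + 1))/2 + 3*cos(w^2 + 2*log(w^2 + 1))/2 + 18*cos(2*log(w^2 + 1)))/(3*w^2 + 3)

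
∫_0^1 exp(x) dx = -1 + E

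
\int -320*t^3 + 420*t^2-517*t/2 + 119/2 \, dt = -80*t^4 + 140*t^3 - 517*t^2/4 + 119*t/2 + C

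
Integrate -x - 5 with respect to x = -x^2/2 - 5*x + C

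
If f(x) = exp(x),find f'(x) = exp(x)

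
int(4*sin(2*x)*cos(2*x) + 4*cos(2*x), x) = (sin(2*x) + 2)*sin(2*x) + C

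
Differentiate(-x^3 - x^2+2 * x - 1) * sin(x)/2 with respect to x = -x^3*cos(x)/2 - 3*x^2*sin(x)/2 - x^2*cos(x)/2 - x*sin(x) + x*cos(x) + sin(x) - cos(x)/2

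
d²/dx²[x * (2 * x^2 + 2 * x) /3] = 4*x + 4/3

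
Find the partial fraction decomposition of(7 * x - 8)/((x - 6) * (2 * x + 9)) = 79/(21*(2*x + 9)) + 34/(21*(x - 6))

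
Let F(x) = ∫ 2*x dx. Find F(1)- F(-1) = 0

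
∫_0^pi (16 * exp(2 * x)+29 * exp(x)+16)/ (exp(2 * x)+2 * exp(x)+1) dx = -3*exp(pi)/(1 + exp(pi)) + 3/2 + 16*pi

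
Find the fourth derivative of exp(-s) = exp(-s)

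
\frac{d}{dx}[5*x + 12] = 5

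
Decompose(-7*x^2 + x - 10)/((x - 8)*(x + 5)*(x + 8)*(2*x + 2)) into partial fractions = 233/(336*(x + 8)) - 95/(156*(x + 5)) + 1/(28*(x + 1)) - 25/(208*(x - 8))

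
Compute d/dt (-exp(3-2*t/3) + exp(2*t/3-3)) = (2*exp(4*t/3 - 6) + 2)*exp(3 - 2*t/3)/3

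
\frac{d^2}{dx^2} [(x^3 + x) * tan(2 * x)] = 8*x^3*tan(2*x)^3 + 8*x^3*tan(2*x) + 12*x^2*tan(2*x)^2 + 12*x^2 + 8*x*tan(2*x)^3 + 14*x*tan(2*x) + 4*tan(2*x)^2 + 4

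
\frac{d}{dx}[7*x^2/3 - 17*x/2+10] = 14*x/3 - 17/2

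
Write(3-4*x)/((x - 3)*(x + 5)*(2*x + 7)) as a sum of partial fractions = -68/(39*(2*x + 7)) + 23/(24*(x + 5)) - 9/(104*(x - 3))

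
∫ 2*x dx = x^2 + C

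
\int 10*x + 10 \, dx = 5*x^2 + 10*x + C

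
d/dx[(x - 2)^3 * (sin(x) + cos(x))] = (x - 2)^2*(sqrt(2)*x*cos(x + pi/4) + 5*sin(x) + cos(x))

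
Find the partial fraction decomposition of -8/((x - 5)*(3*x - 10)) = 24/(5*(3*x - 10)) - 8/(5*(x - 5))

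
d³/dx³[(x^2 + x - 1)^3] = 120*x^3 + 180*x^2 - 30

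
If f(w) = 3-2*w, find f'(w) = -2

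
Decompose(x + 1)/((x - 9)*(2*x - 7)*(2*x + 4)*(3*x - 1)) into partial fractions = 9/(1729*(3*x - 1)) - 18/(2299*(2*x - 7)) + 1/(1694*(x + 2)) + 5/(3146*(x - 9))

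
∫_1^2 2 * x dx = 3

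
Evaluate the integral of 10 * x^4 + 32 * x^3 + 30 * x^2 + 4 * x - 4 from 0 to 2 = 272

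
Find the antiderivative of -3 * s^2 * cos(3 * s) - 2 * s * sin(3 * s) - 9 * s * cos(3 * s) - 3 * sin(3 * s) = -s*(s + 3)*sin(3*s) + C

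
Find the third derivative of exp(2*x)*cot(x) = 2*(-7 + 10/tan(x) - 10/tan(x)^2 + 6/tan(x)^3 - 3/tan(x)^4)*exp(2*x)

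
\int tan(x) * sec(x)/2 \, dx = sec(x)/2 + C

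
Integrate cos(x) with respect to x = sin(x) + C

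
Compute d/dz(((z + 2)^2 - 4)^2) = 4*z^3 + 24*z^2 + 32*z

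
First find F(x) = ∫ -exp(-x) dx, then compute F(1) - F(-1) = -E + exp(-1)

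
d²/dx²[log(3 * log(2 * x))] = (-log(x) - 1 - log(2))/(x^2*log(x)^2 + 2*x^2*log(2)*log(x) + x^2*log(2)^2)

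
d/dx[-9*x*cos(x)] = 9*x*sin(x) - 9*cos(x)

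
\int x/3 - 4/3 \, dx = x^2/6 - 4*x/3 + C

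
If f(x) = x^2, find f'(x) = 2*x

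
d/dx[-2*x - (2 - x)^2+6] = 2 - 2*x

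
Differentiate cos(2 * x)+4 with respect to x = -2*sin(2*x)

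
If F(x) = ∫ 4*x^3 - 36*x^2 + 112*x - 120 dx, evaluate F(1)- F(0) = -75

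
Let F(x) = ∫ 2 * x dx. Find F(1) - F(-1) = 0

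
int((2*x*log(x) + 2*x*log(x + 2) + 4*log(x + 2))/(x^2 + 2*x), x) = 2*log(x)*log(x + 2) + C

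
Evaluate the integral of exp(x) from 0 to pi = -1 + exp(pi)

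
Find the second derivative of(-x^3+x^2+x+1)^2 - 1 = 30*x^4 - 40*x^3 - 12*x^2 + 6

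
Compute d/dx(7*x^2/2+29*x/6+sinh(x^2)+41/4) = 2*x*cosh(x^2) + 7*x + 29/6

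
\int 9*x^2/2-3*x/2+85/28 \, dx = 3*x^3/2 - 3*x^2/4 + 85*x/28 + C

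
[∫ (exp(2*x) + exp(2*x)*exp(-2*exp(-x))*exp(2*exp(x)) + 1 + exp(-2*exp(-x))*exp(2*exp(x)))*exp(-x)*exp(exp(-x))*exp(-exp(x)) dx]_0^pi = -exp(-exp(pi) + exp(-pi)) + exp(-exp(-pi) + exp(pi))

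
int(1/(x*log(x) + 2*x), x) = log(log(x)/2 + 1) + C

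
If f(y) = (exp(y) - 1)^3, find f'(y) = 3*exp(3*y) - 6*exp(2*y) + 3*exp(y)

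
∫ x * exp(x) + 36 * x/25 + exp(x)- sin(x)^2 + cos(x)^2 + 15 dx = 18*x^2/25 + x*exp(x) + 15*x + sin(2*x)/2 + C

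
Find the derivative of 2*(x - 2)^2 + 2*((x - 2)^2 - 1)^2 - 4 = 8*x^3 - 48*x^2 + 92*x - 56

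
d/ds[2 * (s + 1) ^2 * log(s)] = (4*s^2*log(s) + 2*s^2 + 4*s*log(s) + 4*s + 2)/s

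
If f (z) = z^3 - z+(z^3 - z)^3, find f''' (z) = 504*z^6 - 630*z^4 + 180*z^2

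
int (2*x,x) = x^2 + C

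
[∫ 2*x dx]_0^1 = 1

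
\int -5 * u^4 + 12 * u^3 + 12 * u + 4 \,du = -u^5 + 3*u^4 + 6*u^2 + 4*u + C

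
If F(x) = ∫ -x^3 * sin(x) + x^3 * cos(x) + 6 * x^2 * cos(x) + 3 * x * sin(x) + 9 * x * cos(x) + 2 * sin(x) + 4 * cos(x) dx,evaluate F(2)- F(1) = 27*cos(2) - 8*sin(1) - 8*cos(1) + 27*sin(2)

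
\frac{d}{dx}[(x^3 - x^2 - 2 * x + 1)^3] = 9*x^8 - 24*x^7 - 21*x^6 + 84*x^5 - 84*x^3 + 21*x^2 + 18*x - 6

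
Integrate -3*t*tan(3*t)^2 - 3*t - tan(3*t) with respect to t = -t*tan(3*t) + C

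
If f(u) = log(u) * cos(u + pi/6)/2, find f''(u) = -(u^2*log(u)*cos(u + pi/6) + 2*u*sin(u + pi/6) + cos(u + pi/6))/(2*u^2)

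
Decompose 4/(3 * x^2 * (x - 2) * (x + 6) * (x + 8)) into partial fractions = 1/(960*(x + 8)) - 1/(432*(x + 6)) + 1/(240*(x - 2)) - 5/(1728*x) - 1/(72*x^2)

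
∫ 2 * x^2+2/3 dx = 2*x^3/3 + 2*x/3 + C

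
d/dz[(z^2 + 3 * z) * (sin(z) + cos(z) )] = -z^2*sin(z) + z^2*cos(z) - z*sin(z) + 5*z*cos(z) + 3*sin(z) + 3*cos(z)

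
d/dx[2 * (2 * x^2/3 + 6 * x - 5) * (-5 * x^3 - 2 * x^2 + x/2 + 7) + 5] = -100*x^4/3 - 752*x^3/3 + 80*x^2 + 212*x/3 + 79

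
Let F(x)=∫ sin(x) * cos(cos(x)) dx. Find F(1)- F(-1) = 0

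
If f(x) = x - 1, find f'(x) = 1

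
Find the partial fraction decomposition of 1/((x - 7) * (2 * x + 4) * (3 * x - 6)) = 1/(216*(x + 2)) - 1/(120*(x - 2)) + 1/(270*(x - 7))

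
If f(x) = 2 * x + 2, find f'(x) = 2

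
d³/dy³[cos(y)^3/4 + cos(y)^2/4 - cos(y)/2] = (-27*sin(y)^2/4 + 2*cos(y) + 19/4)*sin(y)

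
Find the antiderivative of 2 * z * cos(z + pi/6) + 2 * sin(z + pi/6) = 2*z*sin(z + pi/6) + C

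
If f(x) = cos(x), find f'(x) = -sin(x)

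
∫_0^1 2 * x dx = 1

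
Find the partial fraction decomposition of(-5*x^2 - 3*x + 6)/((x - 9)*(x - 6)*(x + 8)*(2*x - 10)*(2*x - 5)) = 262/(9555*(2*x - 5)) - 145/(64974*(x + 8)) - 67/(260*(x - 5)) + 16/(49*(x - 6)) - 71/(884*(x - 9))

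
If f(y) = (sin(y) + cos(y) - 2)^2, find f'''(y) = -8*cos(2*y) + 4*sqrt(2)*cos(y + pi/4)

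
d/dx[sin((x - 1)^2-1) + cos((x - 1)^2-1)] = -2*x*sin(x*(x - 2)) + 2*x*cos(x*(x - 2)) + 2*sin(x*(x - 2)) - 2*cos(x*(x - 2))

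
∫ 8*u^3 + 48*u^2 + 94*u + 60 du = 2*u^4 + 16*u^3 + 47*u^2 + 60*u + C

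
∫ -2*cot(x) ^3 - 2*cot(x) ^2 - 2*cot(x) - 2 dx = (cot(x) + 1)^2 + C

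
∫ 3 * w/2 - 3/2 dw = 3*w^2/4 - 3*w/2 + C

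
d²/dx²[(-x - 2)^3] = -6*x - 12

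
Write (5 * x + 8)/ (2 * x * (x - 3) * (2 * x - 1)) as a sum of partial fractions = -21/(5*(2*x - 1)) + 23/(30*(x - 3)) + 4/(3*x)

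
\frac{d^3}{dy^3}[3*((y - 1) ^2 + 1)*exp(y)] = 3*y^2*exp(y) + 12*y*exp(y) + 6*exp(y)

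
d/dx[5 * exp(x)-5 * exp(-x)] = (5*exp(2*x) + 5)*exp(-x)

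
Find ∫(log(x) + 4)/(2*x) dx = (log(x) + 4)^2/4 + C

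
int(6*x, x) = 3*x^2 + C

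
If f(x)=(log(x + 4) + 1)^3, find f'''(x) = (6*log(x + 4)^2 - 6*log(x + 4) - 6)/(x^3 + 12*x^2 + 48*x + 64)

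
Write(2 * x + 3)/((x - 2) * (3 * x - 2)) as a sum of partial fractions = -13/(4*(3*x - 2)) + 7/(4*(x - 2))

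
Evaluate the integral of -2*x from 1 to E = 1 - exp(2)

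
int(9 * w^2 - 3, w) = 3*w^3 - 3*w + C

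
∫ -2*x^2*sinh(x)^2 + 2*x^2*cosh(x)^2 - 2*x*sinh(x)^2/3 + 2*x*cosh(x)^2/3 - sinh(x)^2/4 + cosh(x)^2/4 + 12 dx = 2*x^3/3 + x^2/3 + 49*x/4 + C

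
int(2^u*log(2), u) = 2^u + C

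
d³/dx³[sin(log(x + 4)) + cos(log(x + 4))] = 2*(sin(log(x + 4)) + 2*cos(log(x + 4)))/(x^3 + 12*x^2 + 48*x + 64)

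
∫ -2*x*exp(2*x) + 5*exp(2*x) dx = (3 - x)*exp(2*x) + C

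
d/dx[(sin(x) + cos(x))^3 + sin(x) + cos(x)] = sqrt(2)*(3*sin(3*x + pi/4) + 5*cos(x + pi/4))/2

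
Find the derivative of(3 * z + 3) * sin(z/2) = 3*z*cos(z/2)/2 + 3*sin(z/2) + 3*cos(z/2)/2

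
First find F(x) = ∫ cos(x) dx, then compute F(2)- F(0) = sin(2)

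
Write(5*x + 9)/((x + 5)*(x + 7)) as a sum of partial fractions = 13/(x + 7) - 8/(x + 5)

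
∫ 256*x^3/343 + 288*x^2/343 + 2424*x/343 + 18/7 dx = 64*x^4/343 + 96*x^3/343 + 1212*x^2/343 + 18*x/7 + C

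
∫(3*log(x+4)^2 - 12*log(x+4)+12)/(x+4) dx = (log(x + 4) - 2)^3 + C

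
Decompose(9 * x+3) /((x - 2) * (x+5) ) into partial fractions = 6/(x + 5) + 3/(x - 2)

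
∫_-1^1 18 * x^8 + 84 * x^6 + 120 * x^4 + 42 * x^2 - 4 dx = 96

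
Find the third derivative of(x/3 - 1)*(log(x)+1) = (-x - 6)/(3*x^3)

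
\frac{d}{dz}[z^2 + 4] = 2*z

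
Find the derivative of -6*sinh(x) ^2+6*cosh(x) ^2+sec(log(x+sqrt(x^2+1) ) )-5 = (x + sqrt(x^2 + 1))*sin(log(x + sqrt(x^2 + 1)))/((x^2 + x*sqrt(x^2 + 1) + 1)*cos(log(x + sqrt(x^2 + 1)))^2)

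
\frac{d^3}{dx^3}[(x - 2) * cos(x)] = x*sin(x) - 2*sin(x) - 3*cos(x)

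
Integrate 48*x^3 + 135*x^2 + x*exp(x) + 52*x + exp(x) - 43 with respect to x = x*(12*x^3 + 45*x^2 + 26*x + exp(x) - 43) + C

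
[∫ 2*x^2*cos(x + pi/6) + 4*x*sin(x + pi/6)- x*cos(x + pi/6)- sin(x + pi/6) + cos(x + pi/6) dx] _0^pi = -pi^2 - 1 + pi/2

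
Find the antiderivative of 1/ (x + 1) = log(x + 1) + C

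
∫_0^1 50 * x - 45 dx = -20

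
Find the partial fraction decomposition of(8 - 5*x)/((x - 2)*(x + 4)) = -14/(3*(x + 4)) - 1/(3*(x - 2))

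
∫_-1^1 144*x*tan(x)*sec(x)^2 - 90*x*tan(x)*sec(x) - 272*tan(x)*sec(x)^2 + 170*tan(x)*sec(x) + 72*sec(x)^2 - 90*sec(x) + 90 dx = -180*sec(1) + 180 + 144*sec(1)^2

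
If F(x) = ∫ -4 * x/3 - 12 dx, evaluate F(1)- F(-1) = -24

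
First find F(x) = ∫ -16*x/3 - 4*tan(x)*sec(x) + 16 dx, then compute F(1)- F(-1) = 32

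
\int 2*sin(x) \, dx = -2*cos(x) + C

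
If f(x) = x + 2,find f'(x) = 1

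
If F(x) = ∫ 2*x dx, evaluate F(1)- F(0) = 1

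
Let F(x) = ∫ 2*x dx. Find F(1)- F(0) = 1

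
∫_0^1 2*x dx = 1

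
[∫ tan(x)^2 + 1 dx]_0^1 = tan(1)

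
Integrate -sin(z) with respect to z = cos(z) + C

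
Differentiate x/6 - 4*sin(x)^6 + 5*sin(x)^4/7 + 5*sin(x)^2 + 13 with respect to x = -3*(1 - cos(2*x))^2*sin(2*x) + 40*sin(2*x)/7 - 5*sin(4*x)/14 + 1/6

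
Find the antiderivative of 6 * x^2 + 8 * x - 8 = 2*x^3 + 4*x^2 - 8*x + C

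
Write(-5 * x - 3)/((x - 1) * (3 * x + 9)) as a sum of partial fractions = -1/(x + 3) - 2/(3*(x - 1))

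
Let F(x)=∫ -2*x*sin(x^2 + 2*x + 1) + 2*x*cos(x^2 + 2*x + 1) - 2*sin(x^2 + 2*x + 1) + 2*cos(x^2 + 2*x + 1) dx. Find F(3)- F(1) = cos(16) + sin(16) - cos(4) - sin(4)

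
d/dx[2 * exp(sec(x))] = 2*exp(sec(x))*tan(x)*sec(x)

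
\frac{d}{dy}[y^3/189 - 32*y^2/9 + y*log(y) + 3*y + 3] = y^2/63 - 64*y/9 + log(y) + 4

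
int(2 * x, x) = x^2 + C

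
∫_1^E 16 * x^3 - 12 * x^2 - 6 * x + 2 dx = (-E - 1 + 2*exp(2))^2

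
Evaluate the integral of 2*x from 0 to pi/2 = pi^2/4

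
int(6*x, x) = 3*x^2 + C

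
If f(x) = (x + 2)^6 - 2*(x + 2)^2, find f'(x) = 6*x^5 + 60*x^4 + 240*x^3 + 480*x^2 + 476*x + 184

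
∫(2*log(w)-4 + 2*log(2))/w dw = (log(2*w) - 2)^2 + C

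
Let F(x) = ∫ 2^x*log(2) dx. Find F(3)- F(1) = 6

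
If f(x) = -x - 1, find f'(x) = -1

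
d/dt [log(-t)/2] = 1/(2*t)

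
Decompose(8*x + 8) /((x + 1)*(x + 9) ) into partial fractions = 8/(x + 9)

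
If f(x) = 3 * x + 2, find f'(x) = 3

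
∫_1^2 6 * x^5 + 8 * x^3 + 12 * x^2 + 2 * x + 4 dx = 128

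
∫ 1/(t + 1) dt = log(t + 1) + C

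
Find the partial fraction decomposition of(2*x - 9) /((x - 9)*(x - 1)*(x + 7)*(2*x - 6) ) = 23/(2560*(x + 7)) - 7/(256*(x - 1)) + 1/(80*(x - 3)) + 3/(512*(x - 9))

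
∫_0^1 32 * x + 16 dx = 32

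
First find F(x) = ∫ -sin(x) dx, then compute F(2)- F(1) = -cos(1) + cos(2)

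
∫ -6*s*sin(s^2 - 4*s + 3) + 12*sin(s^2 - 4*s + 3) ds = 3*cos((s - 2)^2 - 1) + C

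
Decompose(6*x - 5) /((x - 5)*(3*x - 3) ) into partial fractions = -1/(12*(x - 1)) + 25/(12*(x - 5))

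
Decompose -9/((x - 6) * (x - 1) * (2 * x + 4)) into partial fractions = -3/(16*(x + 2)) + 3/(10*(x - 1)) - 9/(80*(x - 6))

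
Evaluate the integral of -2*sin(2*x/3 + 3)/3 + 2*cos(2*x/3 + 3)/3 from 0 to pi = -sqrt(6)*sin(pi/12 + 3)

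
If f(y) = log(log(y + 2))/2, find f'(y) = 1/(2*y*log(y + 2) + 4*log(y + 2))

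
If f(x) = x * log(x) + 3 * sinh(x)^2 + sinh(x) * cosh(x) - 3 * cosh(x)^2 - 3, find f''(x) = (2*x*sinh(2*x) + 1)/x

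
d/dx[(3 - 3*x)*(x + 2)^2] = -9*x^2 - 18*x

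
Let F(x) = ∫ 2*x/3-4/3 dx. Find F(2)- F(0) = -4/3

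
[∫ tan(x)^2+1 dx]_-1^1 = 2*tan(1)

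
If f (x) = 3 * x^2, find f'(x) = 6*x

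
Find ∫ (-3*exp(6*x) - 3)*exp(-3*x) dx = -2*sinh(3*x) + C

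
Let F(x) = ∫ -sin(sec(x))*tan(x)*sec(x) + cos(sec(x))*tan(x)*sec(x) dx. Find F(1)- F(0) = -sin(1) - cos(1) + cos(sec(1)) + sin(sec(1))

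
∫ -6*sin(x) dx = 6*cos(x) + C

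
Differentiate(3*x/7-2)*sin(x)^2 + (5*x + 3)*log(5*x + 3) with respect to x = 3*x*sin(2*x)/7 + 5*log(5*x + 3) + 3*sin(x)^2/7 - 2*sin(2*x) + 5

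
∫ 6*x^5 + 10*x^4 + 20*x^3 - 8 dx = x^6 + 2*x^5 + 5*x^4 - 8*x + C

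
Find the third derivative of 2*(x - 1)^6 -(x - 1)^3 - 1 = 240*x^3 - 720*x^2 + 720*x - 246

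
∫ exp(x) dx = exp(x) + C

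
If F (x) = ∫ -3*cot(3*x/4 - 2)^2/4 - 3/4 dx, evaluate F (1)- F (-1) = cot(11/4) - cot(5/4)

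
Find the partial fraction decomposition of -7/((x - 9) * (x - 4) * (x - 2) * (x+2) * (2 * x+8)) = -7/(2496*(x + 4)) + 7/(1056*(x + 2)) - 1/(96*(x - 2)) + 7/(960*(x - 4)) - 1/(1430*(x - 9))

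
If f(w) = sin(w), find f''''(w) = sin(w)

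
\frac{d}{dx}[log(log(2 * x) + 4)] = 1/(x*log(x) + x*log(2) + 4*x)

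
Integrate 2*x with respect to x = x^2 + C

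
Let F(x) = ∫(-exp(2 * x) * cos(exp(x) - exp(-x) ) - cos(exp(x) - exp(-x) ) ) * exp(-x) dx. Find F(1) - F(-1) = -2*sin(E - exp(-1))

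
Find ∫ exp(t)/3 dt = exp(t)/3 + C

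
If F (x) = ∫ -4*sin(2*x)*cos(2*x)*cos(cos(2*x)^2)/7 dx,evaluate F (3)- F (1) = -sin(cos(2)^2)/7 + sin(cos(6)^2)/7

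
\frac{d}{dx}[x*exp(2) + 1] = exp(2)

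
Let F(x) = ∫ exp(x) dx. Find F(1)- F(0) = -1 + E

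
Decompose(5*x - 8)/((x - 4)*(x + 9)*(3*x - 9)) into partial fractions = -53/(468*(x + 9)) - 7/(36*(x - 3)) + 4/(13*(x - 4))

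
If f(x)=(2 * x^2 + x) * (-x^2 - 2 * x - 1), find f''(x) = -24*x^2 - 30*x - 8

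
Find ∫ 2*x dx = x^2 + C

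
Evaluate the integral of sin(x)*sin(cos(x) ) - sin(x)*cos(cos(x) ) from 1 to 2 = sqrt(2)*(-sin(cos(1) + pi/4) + sin(cos(2) + pi/4))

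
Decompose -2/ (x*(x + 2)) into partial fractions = 1/(x + 2) - 1/x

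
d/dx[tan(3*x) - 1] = 3/cos(3*x)^2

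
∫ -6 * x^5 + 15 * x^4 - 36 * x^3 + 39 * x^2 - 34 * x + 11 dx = -x^6 + 3*x^5 - 9*x^4 + 13*x^3 - 17*x^2 + 11*x + C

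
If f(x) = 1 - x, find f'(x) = -1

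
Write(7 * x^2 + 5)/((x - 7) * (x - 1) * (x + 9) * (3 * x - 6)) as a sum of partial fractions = -13/(120*(x + 9)) + 1/(15*(x - 1)) - 1/(5*(x - 2)) + 29/(120*(x - 7))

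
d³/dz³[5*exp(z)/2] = 5*exp(z)/2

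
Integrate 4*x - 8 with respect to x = 2*x^2 - 8*x + C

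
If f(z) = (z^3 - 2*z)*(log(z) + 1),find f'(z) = 3*z^2*log(z) + 4*z^2 - 2*log(z) - 4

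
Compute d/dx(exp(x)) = exp(x)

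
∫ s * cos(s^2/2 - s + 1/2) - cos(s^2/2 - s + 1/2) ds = sin(s^2/2 - s + 1/2) + C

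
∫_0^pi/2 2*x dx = pi^2/4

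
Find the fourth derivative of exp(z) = exp(z)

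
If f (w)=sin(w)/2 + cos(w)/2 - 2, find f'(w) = -sin(w)/2 + cos(w)/2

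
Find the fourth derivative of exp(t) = exp(t)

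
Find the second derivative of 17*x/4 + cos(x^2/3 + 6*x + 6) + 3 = -4*x^2*cos(x^2/3 + 6*x + 6)/9 - 8*x*cos(x^2/3 + 6*x + 6) - 2*sin(x^2/3 + 6*x + 6)/3 - 36*cos(x^2/3 + 6*x + 6)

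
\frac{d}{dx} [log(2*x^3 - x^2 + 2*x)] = (6*x^2 - 2*x + 2)/(2*x^3 - x^2 + 2*x)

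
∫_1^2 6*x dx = 9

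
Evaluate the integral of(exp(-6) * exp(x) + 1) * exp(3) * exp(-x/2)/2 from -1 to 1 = -exp(5/2) - exp(-7/2) + exp(-5/2) + exp(7/2)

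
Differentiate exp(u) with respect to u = exp(u)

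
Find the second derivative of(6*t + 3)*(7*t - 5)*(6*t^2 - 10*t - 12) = 3024*t^2 - 2844*t - 1008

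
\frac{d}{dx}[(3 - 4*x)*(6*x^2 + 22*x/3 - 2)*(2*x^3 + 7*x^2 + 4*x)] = -288*x^5 - 2860*x^4/3 - 1384*x^3/3 + 458*x^2 + 156*x - 24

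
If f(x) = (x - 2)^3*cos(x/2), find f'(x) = (x - 2)^2*(-x*sin(x/2)/2 + sin(x/2) + 3*cos(x/2))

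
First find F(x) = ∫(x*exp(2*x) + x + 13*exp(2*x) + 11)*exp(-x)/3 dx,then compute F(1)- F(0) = -13*exp(-1)/3 + 13*E/3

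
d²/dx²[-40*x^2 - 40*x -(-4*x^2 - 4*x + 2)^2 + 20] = -192*x^2 - 192*x - 80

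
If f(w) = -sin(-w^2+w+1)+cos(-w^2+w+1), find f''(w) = -4*sqrt(2)*w^2*sin(w^2 - w - 1 + pi/4) + 4*sqrt(2)*w*sin(w^2 - w - 1 + pi/4) + 3*sin(-w^2 + w + 1) + cos(-w^2 + w + 1)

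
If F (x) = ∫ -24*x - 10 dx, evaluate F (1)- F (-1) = -20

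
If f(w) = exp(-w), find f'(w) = -exp(-w)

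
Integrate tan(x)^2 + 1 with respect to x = tan(x) + C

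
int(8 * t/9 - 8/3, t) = 4*t^2/9 - 8*t/3 + C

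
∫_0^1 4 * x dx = 2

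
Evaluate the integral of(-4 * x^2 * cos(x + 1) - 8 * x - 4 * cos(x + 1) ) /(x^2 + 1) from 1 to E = -4*log(1 + exp(2)) - 4*sin(1 + E) + 4*log(2) + 4*sin(2)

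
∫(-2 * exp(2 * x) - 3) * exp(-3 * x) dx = 2*exp(-x) + exp(-3*x) + C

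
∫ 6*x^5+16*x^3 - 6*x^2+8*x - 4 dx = x^6 + 4*x^4 - 2*x^3 + 4*x^2 - 4*x + C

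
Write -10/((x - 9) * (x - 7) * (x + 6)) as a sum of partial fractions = -2/(39*(x + 6)) + 5/(13*(x - 7)) - 1/(3*(x - 9))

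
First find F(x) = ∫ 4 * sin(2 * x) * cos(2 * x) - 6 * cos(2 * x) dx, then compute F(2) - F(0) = (-3 + sin(4))*sin(4)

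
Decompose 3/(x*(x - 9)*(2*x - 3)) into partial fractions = -4/(15*(2*x - 3)) + 1/(45*(x - 9)) + 1/(9*x)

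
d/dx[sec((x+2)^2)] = 2*x*tan(x^2 + 4*x + 4)*sec(x^2 + 4*x + 4) + 4*tan(x^2 + 4*x + 4)*sec(x^2 + 4*x + 4)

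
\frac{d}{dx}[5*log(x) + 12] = 5/x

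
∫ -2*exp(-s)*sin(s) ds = sqrt(2)*exp(-s)*sin(s + pi/4) + C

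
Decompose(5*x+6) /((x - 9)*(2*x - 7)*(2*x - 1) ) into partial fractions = 1/(6*(2*x - 1)) - 47/(66*(2*x - 7)) + 3/(11*(x - 9))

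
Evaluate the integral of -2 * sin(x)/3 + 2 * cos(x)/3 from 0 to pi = -4/3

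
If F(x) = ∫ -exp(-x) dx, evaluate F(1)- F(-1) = -E + exp(-1)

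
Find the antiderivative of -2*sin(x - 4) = 2*cos(x - 4) + C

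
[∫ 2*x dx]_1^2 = 3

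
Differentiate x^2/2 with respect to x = x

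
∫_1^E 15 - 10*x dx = -5*exp(2) - 10 + 15*E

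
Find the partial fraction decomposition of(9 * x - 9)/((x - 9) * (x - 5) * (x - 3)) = 3/(2*(x - 3)) - 9/(2*(x - 5)) + 3/(x - 9)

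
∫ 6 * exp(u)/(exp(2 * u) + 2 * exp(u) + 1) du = 3*(-3*exp(u) - 5)/(exp(u) + 1) + C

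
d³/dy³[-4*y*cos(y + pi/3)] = -4*y*sin(y + pi/3) + 12*cos(y + pi/3)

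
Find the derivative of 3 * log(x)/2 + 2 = 3/(2*x)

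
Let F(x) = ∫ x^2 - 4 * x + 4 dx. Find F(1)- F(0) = 7/3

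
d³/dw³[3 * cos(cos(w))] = -3*(sin(w)^2*sin(cos(w)) + sin(cos(w)) + 3*cos(w)*cos(cos(w)))*sin(w)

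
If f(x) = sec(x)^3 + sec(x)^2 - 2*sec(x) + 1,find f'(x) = (-2 + 2/cos(x) + 3/cos(x)^2)*sin(x)/cos(x)^2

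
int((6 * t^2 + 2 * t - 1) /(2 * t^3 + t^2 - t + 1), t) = log(4*t^3 + 2*t^2 - 2*t + 2) + C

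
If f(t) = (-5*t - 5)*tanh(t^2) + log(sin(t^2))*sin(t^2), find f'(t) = -10*t^2/cosh(t^2)^2 + 2*t*log(sin(t^2))*cos(t^2) + 2*t*cos(t^2) - 10*t/cosh(t^2)^2 - 5*tanh(t^2)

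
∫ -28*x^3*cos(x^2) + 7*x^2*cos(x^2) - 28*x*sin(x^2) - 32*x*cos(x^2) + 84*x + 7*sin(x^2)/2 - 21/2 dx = (sin(x^2) - 3)*(-14*x^2 + 7*x/2 - 16) + C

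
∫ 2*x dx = x^2 + C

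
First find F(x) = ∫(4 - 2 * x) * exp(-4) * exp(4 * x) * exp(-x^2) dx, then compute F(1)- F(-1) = -exp(-9) + exp(-1)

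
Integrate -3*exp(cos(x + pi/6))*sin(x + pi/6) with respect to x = 3*exp(cos(x + pi/6)) + C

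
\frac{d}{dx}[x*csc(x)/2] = -x*cot(x)*csc(x)/2 + csc(x)/2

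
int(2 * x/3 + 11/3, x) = x^2/3 + 11*x/3 + C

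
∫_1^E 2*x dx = -1 + exp(2)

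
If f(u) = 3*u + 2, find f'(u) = 3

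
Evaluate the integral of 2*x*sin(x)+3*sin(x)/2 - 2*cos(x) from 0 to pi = 3 + 2*pi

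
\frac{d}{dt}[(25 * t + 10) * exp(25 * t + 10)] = 625*t*exp(25*t + 10) + 275*exp(25*t + 10)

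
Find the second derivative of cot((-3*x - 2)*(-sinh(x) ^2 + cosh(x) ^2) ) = 18*(sinh(x) - cosh(x))^2*(sinh(x) + cosh(x))^2*cos(3*x*sinh(x)^2 - 3*x*cosh(x)^2 + 2*sinh(x)^2 - 2*cosh(x)^2)/sin(3*x*sinh(x)^2 - 3*x*cosh(x)^2 + 2*sinh(x)^2 - 2*cosh(x)^2)^3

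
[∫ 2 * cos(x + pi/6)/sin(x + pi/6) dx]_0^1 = 2*log(sin(pi/6 + 1)) + 2*log(2)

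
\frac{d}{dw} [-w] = -1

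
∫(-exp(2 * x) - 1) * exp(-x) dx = -2*sinh(x) + C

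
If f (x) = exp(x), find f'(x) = exp(x)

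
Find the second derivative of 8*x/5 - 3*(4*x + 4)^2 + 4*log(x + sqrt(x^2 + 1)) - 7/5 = (-384*x^6 - 384*x^5*sqrt(x^2 + 1) - 880*x^4 - 688*x^3*sqrt(x^2 + 1) - 588*x^2 - 292*x*sqrt(x^2 + 1) - 96)/(4*x^6 + 4*x^5*sqrt(x^2 + 1) + 9*x^4 + 7*x^3*sqrt(x^2 + 1) + 6*x^2 + 3*x*sqrt(x^2 + 1) + 1)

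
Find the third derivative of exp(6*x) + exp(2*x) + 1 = 216*exp(6*x) + 8*exp(2*x)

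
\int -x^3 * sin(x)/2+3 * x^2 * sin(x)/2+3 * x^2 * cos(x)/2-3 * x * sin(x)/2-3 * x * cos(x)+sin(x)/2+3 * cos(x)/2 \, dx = (x - 1)^3*cos(x)/2 + C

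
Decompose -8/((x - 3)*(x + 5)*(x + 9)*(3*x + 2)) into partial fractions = 216/(3575*(3*x + 2)) + 1/(150*(x + 9)) - 1/(52*(x + 5)) - 1/(132*(x - 3))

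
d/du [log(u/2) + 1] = 1/u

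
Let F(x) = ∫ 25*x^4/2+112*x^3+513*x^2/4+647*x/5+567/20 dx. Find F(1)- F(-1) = 736/5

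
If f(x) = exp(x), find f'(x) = exp(x)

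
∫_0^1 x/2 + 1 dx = 5/4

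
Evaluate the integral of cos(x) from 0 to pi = 0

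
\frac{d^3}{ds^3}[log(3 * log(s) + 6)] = (2*log(s)^2 + 11*log(s) + 16)/(s^3*log(s)^3 + 6*s^3*log(s)^2 + 12*s^3*log(s) + 8*s^3)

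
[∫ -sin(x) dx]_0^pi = -2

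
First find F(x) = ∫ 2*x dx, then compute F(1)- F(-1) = 0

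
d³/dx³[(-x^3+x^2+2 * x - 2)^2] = 120*x^3 - 120*x^2 - 72*x + 48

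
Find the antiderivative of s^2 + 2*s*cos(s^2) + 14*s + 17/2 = s^3/3 + 7*s^2 + 17*s/2 + sin(s^2) + C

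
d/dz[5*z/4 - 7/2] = 5/4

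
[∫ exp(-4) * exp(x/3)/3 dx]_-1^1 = -exp(-13/3) + exp(-11/3)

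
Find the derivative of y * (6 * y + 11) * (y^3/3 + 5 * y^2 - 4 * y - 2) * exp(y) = 2*y^5*exp(y) + 131*y^4*exp(y)/3 + 497*y^3*exp(y)/3 + 37*y^2*exp(y) - 134*y*exp(y) - 22*exp(y)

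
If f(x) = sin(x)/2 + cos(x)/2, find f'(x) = -sin(x)/2 + cos(x)/2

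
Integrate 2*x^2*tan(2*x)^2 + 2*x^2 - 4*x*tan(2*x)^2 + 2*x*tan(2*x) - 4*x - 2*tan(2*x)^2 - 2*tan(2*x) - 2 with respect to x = ((x - 1)^2 - 2)*tan(2*x) + C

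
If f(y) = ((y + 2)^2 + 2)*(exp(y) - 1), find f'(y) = y^2*exp(y) + 6*y*exp(y) - 2*y + 10*exp(y) - 4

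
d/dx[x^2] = 2*x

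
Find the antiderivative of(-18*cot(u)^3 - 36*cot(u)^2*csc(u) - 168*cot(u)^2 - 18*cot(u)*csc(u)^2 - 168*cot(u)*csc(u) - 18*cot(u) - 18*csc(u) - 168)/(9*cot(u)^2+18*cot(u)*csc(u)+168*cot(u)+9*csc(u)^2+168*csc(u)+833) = log((3*cot(u) + 3*csc(u) + 28)^2/49 + 1) + C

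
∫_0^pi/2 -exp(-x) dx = -1 + exp(-pi/2)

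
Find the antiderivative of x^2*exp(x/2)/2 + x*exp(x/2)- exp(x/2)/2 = ((x - 1)^2 + 2)*exp(x/2) + C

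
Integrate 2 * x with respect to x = x^2 + C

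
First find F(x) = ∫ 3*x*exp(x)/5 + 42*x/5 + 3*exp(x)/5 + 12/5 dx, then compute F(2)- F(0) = 6*exp(2)/5 + 108/5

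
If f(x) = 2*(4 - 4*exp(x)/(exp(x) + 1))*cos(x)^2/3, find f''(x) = 4*(4*exp(2*x)*sin(2*x) - 3*exp(2*x)*cos(2*x) + exp(2*x) + 4*exp(x)*sin(2*x) - 9*exp(x)*cos(2*x) - exp(x) - 4*cos(2*x))/(3*exp(3*x) + 9*exp(2*x) + 9*exp(x) + 3)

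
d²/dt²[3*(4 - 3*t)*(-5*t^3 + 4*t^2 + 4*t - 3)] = 540*t^2 - 576*t + 24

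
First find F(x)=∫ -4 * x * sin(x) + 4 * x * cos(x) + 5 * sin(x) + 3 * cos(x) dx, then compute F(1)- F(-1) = -2*sin(1) + 8*cos(1)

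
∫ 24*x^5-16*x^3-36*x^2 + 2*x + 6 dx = 4*x^6 - 4*x^4 - 12*x^3 + x^2 + 6*x + C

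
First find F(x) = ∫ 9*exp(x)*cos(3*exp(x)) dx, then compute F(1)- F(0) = -3*sin(3) + 3*sin(3*E)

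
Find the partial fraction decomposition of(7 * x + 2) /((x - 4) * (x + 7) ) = 47/(11*(x + 7)) + 30/(11*(x - 4))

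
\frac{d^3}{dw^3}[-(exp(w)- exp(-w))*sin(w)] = 2*sqrt(2)*(-exp(2*w)*cos(w + pi/4) + sin(w + pi/4))*exp(-w)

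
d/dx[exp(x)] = exp(x)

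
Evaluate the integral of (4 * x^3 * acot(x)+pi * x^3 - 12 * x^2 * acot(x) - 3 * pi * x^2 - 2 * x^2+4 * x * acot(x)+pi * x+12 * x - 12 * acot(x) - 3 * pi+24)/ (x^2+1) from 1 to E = 6*(acot(E) + pi/4)*(-2*E - 4 + exp(2)/3) + 17*pi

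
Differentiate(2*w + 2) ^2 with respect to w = 8*w + 8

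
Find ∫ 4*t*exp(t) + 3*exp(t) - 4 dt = (4*t - 1)*(exp(t) - 1) + C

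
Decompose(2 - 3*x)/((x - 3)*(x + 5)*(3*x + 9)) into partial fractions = 17/(48*(x + 5)) - 11/(36*(x + 3)) - 7/(144*(x - 3))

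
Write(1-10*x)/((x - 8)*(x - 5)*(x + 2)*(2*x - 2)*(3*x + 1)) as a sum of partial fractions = -351/(16000*(3*x + 1)) + 1/(100*(x + 2)) - 3/(224*(x - 1)) + 7/(384*(x - 5)) - 79/(10500*(x - 8))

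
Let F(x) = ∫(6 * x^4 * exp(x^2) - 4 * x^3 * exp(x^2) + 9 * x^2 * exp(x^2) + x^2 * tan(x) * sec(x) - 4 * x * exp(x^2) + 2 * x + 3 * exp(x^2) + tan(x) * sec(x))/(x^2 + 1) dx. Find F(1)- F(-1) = 6*E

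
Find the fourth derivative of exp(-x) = exp(-x)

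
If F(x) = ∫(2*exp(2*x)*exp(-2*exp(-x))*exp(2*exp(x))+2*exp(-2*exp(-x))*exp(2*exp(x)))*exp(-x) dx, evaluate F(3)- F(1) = -exp(-2*exp(-1) + 2*E) + exp(-2*exp(-3) + 2*exp(3))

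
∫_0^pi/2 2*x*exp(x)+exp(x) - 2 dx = (-1 + pi)*(-1 + exp(pi/2))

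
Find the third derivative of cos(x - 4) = sin(x - 4)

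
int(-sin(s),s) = cos(s) + C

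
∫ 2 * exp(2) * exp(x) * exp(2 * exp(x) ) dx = exp(2*exp(x) + 2) + C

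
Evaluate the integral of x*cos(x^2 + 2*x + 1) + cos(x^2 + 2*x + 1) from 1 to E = -sin(4)/2 + sin((1 + E)^2)/2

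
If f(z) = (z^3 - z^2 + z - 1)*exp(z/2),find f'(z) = z^3*exp(z/2)/2 + 5*z^2*exp(z/2)/2 - 3*z*exp(z/2)/2 + exp(z/2)/2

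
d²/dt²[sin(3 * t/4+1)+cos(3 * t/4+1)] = -9*sqrt(2)*sin(3*t/4 + pi/4 + 1)/16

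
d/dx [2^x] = 2^x*log(2)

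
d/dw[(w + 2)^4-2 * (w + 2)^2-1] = 4*w^3 + 24*w^2 + 44*w + 24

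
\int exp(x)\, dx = exp(x) + C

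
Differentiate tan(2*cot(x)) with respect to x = -2/(sin(x)^2*cos(2/tan(x))^2)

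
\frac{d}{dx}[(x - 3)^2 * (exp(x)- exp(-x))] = (x^2*exp(2*x) + x^2 - 4*x*exp(2*x) - 8*x + 3*exp(2*x) + 15)*exp(-x)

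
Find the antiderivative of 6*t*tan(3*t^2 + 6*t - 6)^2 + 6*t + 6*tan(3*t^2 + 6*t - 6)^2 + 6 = tan(3*t^2 + 6*t - 6) + C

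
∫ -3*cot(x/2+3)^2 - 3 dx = 6*cot(x/2 + 3) + C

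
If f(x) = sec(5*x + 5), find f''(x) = 50*tan(5*x + 5)^2*sec(5*x + 5) + 25*sec(5*x + 5)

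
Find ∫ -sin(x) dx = cos(x) + C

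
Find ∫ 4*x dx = 2*x^2 + C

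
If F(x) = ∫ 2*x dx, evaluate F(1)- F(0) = 1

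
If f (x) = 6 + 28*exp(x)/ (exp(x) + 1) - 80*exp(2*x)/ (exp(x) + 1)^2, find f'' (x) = (132*exp(3*x) - 320*exp(2*x) + 28*exp(x))/(exp(4*x) + 4*exp(3*x) + 6*exp(2*x) + 4*exp(x) + 1)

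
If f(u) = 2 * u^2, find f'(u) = 4*u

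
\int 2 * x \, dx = x^2 + C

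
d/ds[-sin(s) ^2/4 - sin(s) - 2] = -(sin(s)/2 + 1)*cos(s)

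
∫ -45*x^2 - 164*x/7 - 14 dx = -15*x^3 - 82*x^2/7 - 14*x + C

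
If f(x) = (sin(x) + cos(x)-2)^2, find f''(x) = -4*sin(2*x) + 4*sqrt(2)*sin(x + pi/4)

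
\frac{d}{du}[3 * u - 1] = 3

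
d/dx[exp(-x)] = -exp(-x)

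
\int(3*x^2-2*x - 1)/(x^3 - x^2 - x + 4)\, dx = log(x^3 - x^2 - x + 4) + C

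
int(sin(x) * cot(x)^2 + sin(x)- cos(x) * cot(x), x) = -cos(x) + C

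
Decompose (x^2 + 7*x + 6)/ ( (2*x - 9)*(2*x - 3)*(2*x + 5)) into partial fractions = -3/(64*(2*x + 5)) - 25/(64*(2*x - 3)) + 11/(16*(2*x - 9))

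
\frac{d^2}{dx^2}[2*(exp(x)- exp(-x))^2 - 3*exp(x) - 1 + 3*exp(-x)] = (8*exp(4*x) - 3*exp(3*x) + 3*exp(x) + 8)*exp(-2*x)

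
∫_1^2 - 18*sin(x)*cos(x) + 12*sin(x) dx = -(-2 + 3*cos(1))^2 + (-2 + 3*cos(2))^2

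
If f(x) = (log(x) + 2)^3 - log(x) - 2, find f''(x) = (-3*log(x)^2 - 6*log(x) + 1)/x^2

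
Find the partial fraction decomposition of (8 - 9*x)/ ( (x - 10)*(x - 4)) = 14/(3*(x - 4)) - 41/(3*(x - 10))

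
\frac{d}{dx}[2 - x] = -1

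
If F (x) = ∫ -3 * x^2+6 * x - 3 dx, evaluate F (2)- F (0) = -2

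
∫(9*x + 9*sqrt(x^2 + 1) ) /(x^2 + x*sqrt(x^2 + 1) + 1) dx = 9*log(x + sqrt(x^2 + 1)) + C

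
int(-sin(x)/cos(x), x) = log(3*cos(x)) + C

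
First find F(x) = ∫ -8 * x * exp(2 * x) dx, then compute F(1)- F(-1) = -2*exp(2) - 6*exp(-2)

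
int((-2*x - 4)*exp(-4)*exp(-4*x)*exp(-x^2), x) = exp(-(x + 2)^2) + C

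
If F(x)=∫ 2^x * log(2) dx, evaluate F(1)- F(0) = 1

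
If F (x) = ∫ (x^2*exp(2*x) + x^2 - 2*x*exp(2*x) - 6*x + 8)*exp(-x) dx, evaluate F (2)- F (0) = 0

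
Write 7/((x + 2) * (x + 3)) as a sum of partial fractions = -7/(x + 3) + 7/(x + 2)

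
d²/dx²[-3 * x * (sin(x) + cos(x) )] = 3*sqrt(2)*(x*sin(x + pi/4) - 2*cos(x + pi/4))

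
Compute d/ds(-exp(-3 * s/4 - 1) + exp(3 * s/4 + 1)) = (3*exp(3*s/2 + 2) + 3)*exp(-3*s/4 - 1)/4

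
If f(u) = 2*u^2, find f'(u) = 4*u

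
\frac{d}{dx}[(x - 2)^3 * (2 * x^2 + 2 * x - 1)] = 10*x^4 - 40*x^3 + 33*x^2 + 28*x - 28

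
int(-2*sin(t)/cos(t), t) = 2*log(cos(t)) + C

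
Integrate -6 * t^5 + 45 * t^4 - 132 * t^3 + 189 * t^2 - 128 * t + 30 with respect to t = -t^6 + 9*t^5 - 33*t^4 + 63*t^3 - 64*t^2 + 30*t + C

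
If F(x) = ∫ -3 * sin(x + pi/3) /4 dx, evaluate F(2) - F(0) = 3*cos(pi/3 + 2)/4 - 3/8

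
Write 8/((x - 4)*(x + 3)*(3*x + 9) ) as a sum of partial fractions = -8/(147*(x + 3)) - 8/(21*(x + 3)^2) + 8/(147*(x - 4))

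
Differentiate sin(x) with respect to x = cos(x)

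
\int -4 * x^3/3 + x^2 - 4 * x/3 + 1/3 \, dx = -x^4/3 + x^3/3 - 2*x^2/3 + x/3 + C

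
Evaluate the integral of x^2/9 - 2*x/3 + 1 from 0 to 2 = 26/27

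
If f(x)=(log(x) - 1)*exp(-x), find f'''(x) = (-x^3*log(x) + x^3 + 3*x^2 + 3*x + 2)*exp(-x)/x^3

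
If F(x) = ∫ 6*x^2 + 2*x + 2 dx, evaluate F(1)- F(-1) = 8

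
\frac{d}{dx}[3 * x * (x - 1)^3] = 12*x^3 - 27*x^2 + 18*x - 3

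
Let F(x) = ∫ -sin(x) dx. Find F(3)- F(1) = cos(3) - cos(1)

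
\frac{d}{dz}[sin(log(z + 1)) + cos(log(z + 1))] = sqrt(2)*cos(log(z + 1) + pi/4)/(z + 1)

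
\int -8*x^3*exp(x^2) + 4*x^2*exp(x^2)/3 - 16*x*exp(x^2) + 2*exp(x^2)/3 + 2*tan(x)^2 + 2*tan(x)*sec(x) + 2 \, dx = 2*(-6*x^2 + x - 6)*exp(x^2)/3 + 2*tan(x) + 2*sec(x) + C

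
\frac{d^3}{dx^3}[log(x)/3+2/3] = 2/(3*x^3)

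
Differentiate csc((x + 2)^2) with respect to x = -4*(x + 2)*cos(x^2 + 4*x + 4)/(1 - cos(2*(x^2 + 4*x + 4)))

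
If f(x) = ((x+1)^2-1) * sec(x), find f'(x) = (x^2*sin(x)/cos(x) + 2*x*sin(x)/cos(x) + 2*x + 2)/cos(x)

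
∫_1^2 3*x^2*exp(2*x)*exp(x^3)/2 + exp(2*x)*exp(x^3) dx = -exp(3)/2 + exp(12)/2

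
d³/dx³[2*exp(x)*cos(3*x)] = 4*(9*sin(3*x) - 13*cos(3*x))*exp(x)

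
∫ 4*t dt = 2*t^2 + C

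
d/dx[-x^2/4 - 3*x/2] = -x/2 - 3/2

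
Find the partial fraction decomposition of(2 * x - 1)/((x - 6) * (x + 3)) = 7/(9*(x + 3)) + 11/(9*(x - 6))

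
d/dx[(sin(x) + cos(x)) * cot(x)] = -sqrt(2)*sin(x + pi/4) - cos(x)/sin(x)^2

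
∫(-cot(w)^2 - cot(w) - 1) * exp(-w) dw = exp(-w)*cot(w) + C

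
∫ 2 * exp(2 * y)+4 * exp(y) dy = (exp(y) + 2)^2 + C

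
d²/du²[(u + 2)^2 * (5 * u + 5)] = 30*u + 50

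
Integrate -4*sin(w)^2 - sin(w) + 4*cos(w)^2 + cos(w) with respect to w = 2*sin(2*w) + sqrt(2)*sin(w + pi/4) + C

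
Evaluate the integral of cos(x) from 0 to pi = 0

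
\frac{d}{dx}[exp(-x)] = -exp(-x)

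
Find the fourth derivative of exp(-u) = exp(-u)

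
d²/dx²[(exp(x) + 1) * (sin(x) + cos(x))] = sqrt(2)*(2*exp(x)*cos(x + pi/4) - sin(x + pi/4))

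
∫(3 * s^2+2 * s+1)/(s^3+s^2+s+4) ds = log(s^3 + s^2 + s + 4) + C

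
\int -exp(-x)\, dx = exp(-x) + C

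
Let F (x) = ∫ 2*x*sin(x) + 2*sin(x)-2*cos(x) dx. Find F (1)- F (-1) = -4*cos(1)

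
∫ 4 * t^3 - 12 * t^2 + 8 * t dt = t^4 - 4*t^3 + 4*t^2 + C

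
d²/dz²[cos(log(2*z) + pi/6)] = -sqrt(2)*cos(log(z) + log(2) + 5*pi/12)/z^2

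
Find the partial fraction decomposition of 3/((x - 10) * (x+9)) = -3/(19*(x + 9)) + 3/(19*(x - 10))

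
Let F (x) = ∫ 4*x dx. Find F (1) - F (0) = 2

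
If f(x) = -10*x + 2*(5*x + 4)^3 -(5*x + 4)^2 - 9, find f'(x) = 750*x^2 + 1150*x + 430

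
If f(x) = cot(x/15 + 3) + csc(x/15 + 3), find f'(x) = -cot(x/15 + 3)^2/15 - cot(x/15 + 3)*csc(x/15 + 3)/15 - 1/15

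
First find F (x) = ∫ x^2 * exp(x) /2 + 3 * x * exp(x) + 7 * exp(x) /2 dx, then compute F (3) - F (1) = -4*E + 12*exp(3)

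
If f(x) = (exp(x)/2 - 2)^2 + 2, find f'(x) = exp(2*x)/2 - 2*exp(x)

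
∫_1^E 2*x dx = -1 + exp(2)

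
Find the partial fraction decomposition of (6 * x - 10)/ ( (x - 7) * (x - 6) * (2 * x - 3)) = -4/(99*(2*x - 3)) - 26/(9*(x - 6)) + 32/(11*(x - 7))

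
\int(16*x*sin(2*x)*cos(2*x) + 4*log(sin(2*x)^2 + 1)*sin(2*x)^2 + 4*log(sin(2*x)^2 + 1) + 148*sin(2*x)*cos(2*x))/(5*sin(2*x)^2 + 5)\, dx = (4*x + 37)*log(sin(2*x)^2 + 1)/5 + C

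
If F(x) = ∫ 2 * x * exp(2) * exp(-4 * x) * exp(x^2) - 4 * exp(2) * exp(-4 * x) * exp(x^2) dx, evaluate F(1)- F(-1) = -exp(7) + exp(-1)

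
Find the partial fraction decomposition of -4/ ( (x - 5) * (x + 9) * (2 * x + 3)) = 16/(195*(2*x + 3)) - 2/(105*(x + 9)) - 2/(91*(x - 5))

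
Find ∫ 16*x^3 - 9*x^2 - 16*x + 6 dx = 4*x^4 - 3*x^3 - 8*x^2 + 6*x + C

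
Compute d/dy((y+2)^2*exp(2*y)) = 2*y^2*exp(2*y) + 10*y*exp(2*y) + 12*exp(2*y)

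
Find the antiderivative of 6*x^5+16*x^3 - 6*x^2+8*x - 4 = x^6 + 4*x^4 - 2*x^3 + 4*x^2 - 4*x + C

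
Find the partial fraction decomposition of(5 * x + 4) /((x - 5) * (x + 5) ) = 21/(10*(x + 5)) + 29/(10*(x - 5))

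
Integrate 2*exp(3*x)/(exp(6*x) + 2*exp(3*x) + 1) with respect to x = 2*(10*exp(3*x) + 9)/(3*(exp(3*x) + 1)) + C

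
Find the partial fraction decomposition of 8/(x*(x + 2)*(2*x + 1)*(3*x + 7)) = -216/(77*(3*x + 7)) - 64/(33*(2*x + 1)) + 4/(3*(x + 2)) + 4/(7*x)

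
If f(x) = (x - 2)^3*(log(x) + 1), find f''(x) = (6*x^3*log(x) + 11*x^3 - 12*x^2*log(x) - 30*x^2 + 12*x + 8)/x^2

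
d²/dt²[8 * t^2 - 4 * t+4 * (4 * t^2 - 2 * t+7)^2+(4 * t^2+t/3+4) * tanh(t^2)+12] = -32*t^4*sinh(t^2)/cosh(t^2)^3 - 8*t^3*sinh(t^2)/(3*cosh(t^2)^3) - 32*t^2*sinh(t^2)/cosh(t^2)^3 + 768*t^2 + 40*t^2/cosh(t^2)^2 - 384*t + 2*t/cosh(t^2)^2 + 8*tanh(t^2) + 496 + 8/cosh(t^2)^2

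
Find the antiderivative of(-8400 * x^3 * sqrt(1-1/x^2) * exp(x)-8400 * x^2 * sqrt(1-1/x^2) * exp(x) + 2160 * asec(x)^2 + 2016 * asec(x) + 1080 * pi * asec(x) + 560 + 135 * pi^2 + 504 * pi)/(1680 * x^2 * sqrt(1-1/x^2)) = -5*x*exp(x) + 3*(4*asec(x) + pi)^3/448 + 3*(4*asec(x) + pi)^2/80 + asec(x)/3 + C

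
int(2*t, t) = t^2 + C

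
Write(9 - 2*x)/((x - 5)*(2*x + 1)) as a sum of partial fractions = -20/(11*(2*x + 1)) - 1/(11*(x - 5))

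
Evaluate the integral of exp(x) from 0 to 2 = -1 + exp(2)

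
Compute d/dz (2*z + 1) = 2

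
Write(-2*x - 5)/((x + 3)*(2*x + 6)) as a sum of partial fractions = -1/(x + 3) + 1/(2*(x + 3)^2)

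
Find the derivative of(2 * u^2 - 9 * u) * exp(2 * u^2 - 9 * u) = 8*u^3*exp(2*u^2 - 9*u) - 54*u^2*exp(2*u^2 - 9*u) + 85*u*exp(2*u^2 - 9*u) - 9*exp(2*u^2 - 9*u)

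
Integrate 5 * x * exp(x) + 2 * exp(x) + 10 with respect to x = (5*x - 3)*(exp(x) + 2) + C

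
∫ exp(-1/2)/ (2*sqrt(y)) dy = sqrt(y)*exp(-1/2) + C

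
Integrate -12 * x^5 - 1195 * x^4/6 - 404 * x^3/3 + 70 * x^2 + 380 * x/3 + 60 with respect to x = -2*x^6 - 239*x^5/6 - 101*x^4/3 + 70*x^3/3 + 190*x^2/3 + 60*x + C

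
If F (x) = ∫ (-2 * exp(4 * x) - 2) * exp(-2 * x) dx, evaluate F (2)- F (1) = -exp(4) - exp(-2) + exp(-4) + exp(2)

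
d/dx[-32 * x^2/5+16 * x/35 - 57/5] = 16/35 - 64*x/5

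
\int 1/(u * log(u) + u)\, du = log(2*log(u) + 2) + C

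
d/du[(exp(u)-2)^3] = 3*exp(3*u) - 12*exp(2*u) + 12*exp(u)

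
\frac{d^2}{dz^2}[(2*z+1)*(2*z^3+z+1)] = 48*z^2 + 12*z + 4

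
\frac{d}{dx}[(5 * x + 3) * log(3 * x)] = (5*x*log(x) + 5*x + 5*x*log(3) + 3)/x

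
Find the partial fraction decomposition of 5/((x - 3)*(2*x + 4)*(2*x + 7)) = 10/(39*(2*x + 7)) - 1/(6*(x + 2)) + 1/(26*(x - 3))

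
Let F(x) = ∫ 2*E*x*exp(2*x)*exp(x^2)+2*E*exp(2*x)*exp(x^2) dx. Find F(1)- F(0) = -E + exp(4)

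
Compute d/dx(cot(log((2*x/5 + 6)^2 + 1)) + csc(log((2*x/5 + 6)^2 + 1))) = -8*(x*cos(log(4*x^2/25 + 24*x/5 + 37)) + x + 15*cos(log(4*x^2/25 + 24*x/5 + 37)) + 15)/((4*x^2 + 120*x + 925)*sin(log(4*x^2/25 + 24*x/5 + 37))^2)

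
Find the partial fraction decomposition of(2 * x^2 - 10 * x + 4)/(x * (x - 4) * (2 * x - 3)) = 26/(15*(2*x - 3)) - 1/(5*(x - 4)) + 1/(3*x)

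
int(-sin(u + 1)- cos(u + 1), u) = sqrt(2)*cos(u + pi/4 + 1) + C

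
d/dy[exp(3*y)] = 3*exp(3*y)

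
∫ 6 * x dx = 3*x^2 + C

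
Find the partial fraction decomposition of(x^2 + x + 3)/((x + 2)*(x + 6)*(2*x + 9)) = -5/(2*x + 9) + 11/(4*(x + 6)) + 1/(4*(x + 2))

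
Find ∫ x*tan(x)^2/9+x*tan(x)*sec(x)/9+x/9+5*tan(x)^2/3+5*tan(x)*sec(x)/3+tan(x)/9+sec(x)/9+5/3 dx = (x + 15)*(tan(x) + sec(x))/9 + C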